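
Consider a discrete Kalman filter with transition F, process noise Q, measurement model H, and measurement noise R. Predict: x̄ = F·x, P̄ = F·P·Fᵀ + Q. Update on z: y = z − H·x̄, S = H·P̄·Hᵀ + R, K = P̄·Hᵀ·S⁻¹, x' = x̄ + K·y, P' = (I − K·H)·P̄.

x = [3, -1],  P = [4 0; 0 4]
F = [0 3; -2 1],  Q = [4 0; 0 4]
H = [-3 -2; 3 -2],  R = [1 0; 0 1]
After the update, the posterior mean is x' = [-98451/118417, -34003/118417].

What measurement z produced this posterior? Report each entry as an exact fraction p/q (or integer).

z = [3, -2]

x̄ = F·x = [-3, -7]
P̄ = F·P·Fᵀ + Q = [40 12; 12 24]
S = H·P̄·Hᵀ + R = [601 -264; -264 313]
K = P̄·Hᵀ·S⁻¹ = [-19728/118417 19680/118417; -29460/118417 -29388/118417]
x' − x̄ = [256800/118417, 794916/118417] = K·y
y = (KᵀK)⁻¹·Kᵀ·(x' − x̄) = [-20, -7]
z = y + H·x̄ = [-20, -7] + [23, 5] = [3, -2]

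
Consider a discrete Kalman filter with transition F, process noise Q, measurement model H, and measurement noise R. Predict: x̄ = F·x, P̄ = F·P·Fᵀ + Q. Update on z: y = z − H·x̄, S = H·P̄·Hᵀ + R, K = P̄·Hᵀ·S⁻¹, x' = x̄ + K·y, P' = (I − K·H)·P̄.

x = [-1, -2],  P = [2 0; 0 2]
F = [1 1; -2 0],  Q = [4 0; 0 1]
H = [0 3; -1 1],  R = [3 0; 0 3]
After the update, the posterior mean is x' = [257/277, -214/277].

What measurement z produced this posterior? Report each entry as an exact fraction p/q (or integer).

x̄ = F·x = [-3, 2]
P̄ = F·P·Fᵀ + Q = [8 -4; -4 9]
S = H·P̄·Hᵀ + R = [84 39; 39 28]
K = P̄·Hᵀ·S⁻¹ = [44/277 -180/277; 83/277 13/277]
x' − x̄ = [1088/277, -768/277] = K·y
y = (KᵀK)⁻¹·Kᵀ·(x' − x̄) = [-8, -8]
z = y + H·x̄ = [-8, -8] + [6, 5] = [-2, -3]

z = [-2, -3]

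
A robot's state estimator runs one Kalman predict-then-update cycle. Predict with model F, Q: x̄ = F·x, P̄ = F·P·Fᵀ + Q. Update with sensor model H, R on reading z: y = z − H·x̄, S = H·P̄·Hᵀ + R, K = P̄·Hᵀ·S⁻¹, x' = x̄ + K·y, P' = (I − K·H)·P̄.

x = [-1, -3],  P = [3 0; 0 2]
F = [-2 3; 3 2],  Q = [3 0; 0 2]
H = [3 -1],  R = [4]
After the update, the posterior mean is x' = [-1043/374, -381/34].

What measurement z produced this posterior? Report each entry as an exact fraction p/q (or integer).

x̄ = F·x = [-7, -9]
P̄ = F·P·Fᵀ + Q = [33 -6; -6 37]
S = H·P̄·Hᵀ + R = [374]
K = P̄·Hᵀ·S⁻¹ = [105/374; -5/34]
x' − x̄ = [1575/374, -75/34] = K·y
y = (KᵀK)⁻¹·Kᵀ·(x' − x̄) = [15]
z = y + H·x̄ = [15] + [-12] = [3]

z = [3]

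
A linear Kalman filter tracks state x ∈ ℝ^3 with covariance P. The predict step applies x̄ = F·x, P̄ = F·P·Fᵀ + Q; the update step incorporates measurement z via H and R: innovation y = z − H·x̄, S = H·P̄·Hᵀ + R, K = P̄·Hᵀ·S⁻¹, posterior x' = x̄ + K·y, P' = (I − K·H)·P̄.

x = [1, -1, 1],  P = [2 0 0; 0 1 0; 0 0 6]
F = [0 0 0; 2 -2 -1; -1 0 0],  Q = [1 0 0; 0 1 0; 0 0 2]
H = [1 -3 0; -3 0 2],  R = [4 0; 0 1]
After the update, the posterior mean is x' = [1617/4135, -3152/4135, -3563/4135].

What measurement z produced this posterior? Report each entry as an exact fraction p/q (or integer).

x̄ = F·x = [0, 3, -1]
P̄ = F·P·Fᵀ + Q = [1 0 0; 0 19 -4; 0 -4 4]
S = H·P̄·Hᵀ + R = [176 21; 21 26]
K = P̄·Hᵀ·S⁻¹ = [89/4135 -549/4135; -1314/4135 -211/4135; 144/4135 1156/4135]
x' − x̄ = [1617/4135, -15557/4135, 572/4135] = K·y
y = (KᵀK)⁻¹·Kᵀ·(x' − x̄) = [12, -1]
z = y + H·x̄ = [12, -1] + [-9, -2] = [3, -3]

z = [3, -3]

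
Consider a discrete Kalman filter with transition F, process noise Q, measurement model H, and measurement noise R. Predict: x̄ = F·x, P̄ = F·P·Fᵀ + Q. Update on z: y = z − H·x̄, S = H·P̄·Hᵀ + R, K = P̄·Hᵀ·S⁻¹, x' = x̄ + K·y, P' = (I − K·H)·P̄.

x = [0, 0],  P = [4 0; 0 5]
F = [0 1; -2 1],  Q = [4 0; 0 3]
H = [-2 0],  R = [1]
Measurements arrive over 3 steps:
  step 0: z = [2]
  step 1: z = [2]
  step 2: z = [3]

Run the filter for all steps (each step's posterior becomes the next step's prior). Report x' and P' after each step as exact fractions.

step 0: x̄ = F·x = [0, 0]
step 0: P̄ = F·P·Fᵀ + Q = [9 5; 5 24]
step 0: y = z − H·x̄ = [2]
step 0: S = H·P̄·Hᵀ + R = [37]
step 0: K = P̄·Hᵀ·S⁻¹ = [-18/37; -10/37]
step 0: x' = x̄ + K·y = [-36/37, -20/37]
step 0: P' = (I − K·H)·P̄ = [9/37 5/37; 5/37 788/37]
step 1: x̄ = F·x = [-20/37, 52/37]
step 1: P̄ = F·P·Fᵀ + Q = [936/37 778/37; 778/37 915/37]
step 1: y = z − H·x̄ = [34/37]
step 1: S = H·P̄·Hᵀ + R = [3781/37]
step 1: K = P̄·Hᵀ·S⁻¹ = [-1872/3781; -1556/3781]
step 1: x' = x̄ + K·y = [-3764/3781, 3884/3781]
step 1: P' = (I − K·H)·P̄ = [936/3781 778/3781; 778/3781 28067/3781]
step 2: x̄ = F·x = [3884/3781, 11412/3781]
step 2: P̄ = F·P·Fᵀ + Q = [43191/3781 26511/3781; 26511/3781 40042/3781]
step 2: y = z − H·x̄ = [19111/3781]
step 2: S = H·P̄·Hᵀ + R = [176545/3781]
step 2: K = P̄·Hᵀ·S⁻¹ = [-86382/176545; -53022/176545]
step 2: x' = x̄ + K·y = [-255262/176545, 264858/176545]
step 2: P' = (I − K·H)·P̄ = [43191/176545 26511/176545; 26511/176545 1126126/176545]

step 0: x' = [-36/37, -20/37], P' = [9/37 5/37; 5/37 788/37]
step 1: x' = [-3764/3781, 3884/3781], P' = [936/3781 778/3781; 778/3781 28067/3781]
step 2: x' = [-255262/176545, 264858/176545], P' = [43191/176545 26511/176545; 26511/176545 1126126/176545]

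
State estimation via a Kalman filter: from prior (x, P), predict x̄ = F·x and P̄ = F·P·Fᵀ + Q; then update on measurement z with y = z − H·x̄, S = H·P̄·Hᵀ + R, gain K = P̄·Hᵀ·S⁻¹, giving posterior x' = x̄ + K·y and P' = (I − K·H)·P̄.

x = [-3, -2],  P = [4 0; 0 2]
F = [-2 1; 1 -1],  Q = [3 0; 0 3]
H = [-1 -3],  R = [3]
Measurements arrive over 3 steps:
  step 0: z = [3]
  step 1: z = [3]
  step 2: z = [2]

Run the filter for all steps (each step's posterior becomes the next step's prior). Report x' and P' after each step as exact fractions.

step 0: x' = [24/5, -113/45], P' = [96/5 -33/5; -33/5 116/45]
step 1: x' = [-6015/4001, -1419/4001], P' = [191751/4001 -67227/4001; -67227/4001 24801/4001]
step 2: x' = [229013/57658, -457497/230632], P' = [1757910/28829 -1235043/57658; -1235043/57658 1806405/230632]

step 0: x̄ = F·x = [4, -1]
step 0: P̄ = F·P·Fᵀ + Q = [21 -10; -10 9]
step 0: y = z − H·x̄ = [4]
step 0: S = H·P̄·Hᵀ + R = [45]
step 0: K = P̄·Hᵀ·S⁻¹ = [1/5; -17/45]
step 0: x' = x̄ + K·y = [24/5, -113/45]
step 0: P' = (I − K·H)·P̄ = [96/5 -33/5; -33/5 116/45]
step 1: x̄ = F·x = [-109/9, 329/45]
step 1: P̄ = F·P·Fᵀ + Q = [979/9 -547/9; -547/9 1709/45]
step 1: y = z − H·x̄ = [577/45]
step 1: S = H·P̄·Hᵀ + R = [4001/45]
step 1: K = P̄·Hᵀ·S⁻¹ = [3310/4001; -2392/4001]
step 1: x' = x̄ + K·y = [-6015/4001, -1419/4001]
step 1: P' = (I − K·H)·P̄ = [191751/4001 -67227/4001; -67227/4001 24801/4001]
step 2: x̄ = F·x = [10611/4001, -4596/4001]
step 2: P̄ = F·P·Fᵀ + Q = [1072716/4001 -609984/4001; -609984/4001 363009/4001]
step 2: y = z − H·x̄ = [4825/4001]
step 2: S = H·P̄·Hᵀ + R = [691896/4001]
step 2: K = P̄·Hᵀ·S⁻¹ = [63103/57658; -159681/230632]
step 2: x' = x̄ + K·y = [229013/57658, -457497/230632]
step 2: P' = (I − K·H)·P̄ = [1757910/28829 -1235043/57658; -1235043/57658 1806405/230632]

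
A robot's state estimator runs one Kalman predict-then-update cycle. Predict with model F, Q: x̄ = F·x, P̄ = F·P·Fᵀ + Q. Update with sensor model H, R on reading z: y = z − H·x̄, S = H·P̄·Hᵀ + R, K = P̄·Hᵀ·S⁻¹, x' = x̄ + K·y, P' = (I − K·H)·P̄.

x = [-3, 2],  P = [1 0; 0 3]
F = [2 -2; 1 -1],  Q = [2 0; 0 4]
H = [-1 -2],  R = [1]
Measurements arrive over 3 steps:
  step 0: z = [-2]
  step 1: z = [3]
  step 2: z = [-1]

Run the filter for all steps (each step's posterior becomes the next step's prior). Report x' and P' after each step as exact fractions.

step 0: x' = [-82/83, 113/83], P' = [338/83 -152/83; -152/83 88/83]
step 1: x' = [-884/491, -913/1473], P' = [6478/1473 -8716/4419; -8716/4419 14866/13257]
step 2: x' = [560696/2259307, 811375/2259307], P' = [9986002/2259307 -4477888/2259307; -4477888/2259307 2542900/2259307]

step 0: x̄ = F·x = [-10, -5]
step 0: P̄ = F·P·Fᵀ + Q = [18 8; 8 8]
step 0: y = z − H·x̄ = [-22]
step 0: S = H·P̄·Hᵀ + R = [83]
step 0: K = P̄·Hᵀ·S⁻¹ = [-34/83; -24/83]
step 0: x' = x̄ + K·y = [-82/83, 113/83]
step 0: P' = (I − K·H)·P̄ = [338/83 -152/83; -152/83 88/83]
step 1: x̄ = F·x = [-390/83, -195/83]
step 1: P̄ = F·P·Fᵀ + Q = [3086/83 1460/83; 1460/83 1062/83]
step 1: y = z − H·x̄ = [-531/83]
step 1: S = H·P̄·Hᵀ + R = [13257/83]
step 1: K = P̄·Hᵀ·S⁻¹ = [-2002/4419; -3584/13257]
step 1: x' = x̄ + K·y = [-884/491, -913/1473]
step 1: P' = (I − K·H)·P̄ = [6478/1473 -8716/4419; -8716/4419 14866/13257]
step 2: x̄ = F·x = [-3478/1473, -1739/1473]
step 2: P̄ = F·P·Fᵀ + Q = [528370/13257 250928/13257; 250928/13257 178492/13257]
step 2: y = z − H·x̄ = [-8429/1473]
step 2: S = H·P̄·Hᵀ + R = [2259307/13257]
step 2: K = P̄·Hᵀ·S⁻¹ = [-1030226/2259307; -607912/2259307]
step 2: x' = x̄ + K·y = [560696/2259307, 811375/2259307]
step 2: P' = (I − K·H)·P̄ = [9986002/2259307 -4477888/2259307; -4477888/2259307 2542900/2259307]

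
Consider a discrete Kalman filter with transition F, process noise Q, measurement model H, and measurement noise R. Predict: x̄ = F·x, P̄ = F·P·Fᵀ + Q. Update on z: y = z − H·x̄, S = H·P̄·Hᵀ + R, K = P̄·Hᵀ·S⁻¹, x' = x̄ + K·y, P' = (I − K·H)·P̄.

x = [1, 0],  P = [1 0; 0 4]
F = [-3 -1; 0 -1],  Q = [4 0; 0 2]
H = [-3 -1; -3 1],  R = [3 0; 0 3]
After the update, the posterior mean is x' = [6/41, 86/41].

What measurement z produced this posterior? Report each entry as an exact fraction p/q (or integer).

x̄ = F·x = [-3, 0]
P̄ = F·P·Fᵀ + Q = [17 4; 4 6]
S = H·P̄·Hᵀ + R = [186 147; 147 138]
K = P̄·Hᵀ·S⁻¹ = [-227/1353 -73/451; -178/451 170/451]
x' − x̄ = [129/41, 86/41] = K·y
y = (KᵀK)⁻¹·Kᵀ·(x' − x̄) = [-12, -7]
z = y + H·x̄ = [-12, -7] + [9, 9] = [-3, 2]

z = [-3, 2]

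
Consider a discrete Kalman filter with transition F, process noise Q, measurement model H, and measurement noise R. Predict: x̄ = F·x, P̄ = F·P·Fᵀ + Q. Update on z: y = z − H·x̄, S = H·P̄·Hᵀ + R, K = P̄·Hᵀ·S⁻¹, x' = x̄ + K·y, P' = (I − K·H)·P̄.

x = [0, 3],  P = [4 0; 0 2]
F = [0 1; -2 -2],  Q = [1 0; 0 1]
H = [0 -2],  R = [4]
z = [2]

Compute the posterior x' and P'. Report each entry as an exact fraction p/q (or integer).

x' = [29/13, -31/26]
P' = [31/13 -2/13; -2/13 25/26]

x̄ = F·x = [3, -6]
P̄ = F·P·Fᵀ + Q = [3 -4; -4 25]
y = z − H·x̄ = [-10]
S = H·P̄·Hᵀ + R = [104]
K = P̄·Hᵀ·S⁻¹ = [1/13; -25/52]
x' = x̄ + K·y = [29/13, -31/26]
P' = (I − K·H)·P̄ = [31/13 -2/13; -2/13 25/26]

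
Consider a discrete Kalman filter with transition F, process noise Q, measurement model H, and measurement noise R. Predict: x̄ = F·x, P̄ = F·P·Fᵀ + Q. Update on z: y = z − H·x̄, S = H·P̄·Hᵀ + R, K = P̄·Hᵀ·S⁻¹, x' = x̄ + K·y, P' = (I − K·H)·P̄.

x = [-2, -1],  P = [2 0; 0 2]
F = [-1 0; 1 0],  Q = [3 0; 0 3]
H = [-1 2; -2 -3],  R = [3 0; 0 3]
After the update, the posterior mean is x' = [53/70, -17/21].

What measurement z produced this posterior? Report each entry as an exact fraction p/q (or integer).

z = [-2, 1]

x̄ = F·x = [2, -2]
P̄ = F·P·Fᵀ + Q = [5 -2; -2 5]
S = H·P̄·Hᵀ + R = [36 -18; -18 44]
K = P̄·Hᵀ·S⁻¹ = [-13/35 -17/70; 11/42 -1/7]
x' − x̄ = [-87/70, 25/21] = K·y
y = (KᵀK)⁻¹·Kᵀ·(x' − x̄) = [4, -1]
z = y + H·x̄ = [4, -1] + [-6, 2] = [-2, 1]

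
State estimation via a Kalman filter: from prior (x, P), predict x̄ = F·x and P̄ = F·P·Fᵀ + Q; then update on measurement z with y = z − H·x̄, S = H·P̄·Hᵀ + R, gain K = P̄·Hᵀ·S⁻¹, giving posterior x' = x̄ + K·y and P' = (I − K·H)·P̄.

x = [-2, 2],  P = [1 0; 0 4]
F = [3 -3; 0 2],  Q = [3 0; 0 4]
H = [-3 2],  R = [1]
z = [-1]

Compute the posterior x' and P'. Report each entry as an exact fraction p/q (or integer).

x̄ = F·x = [-12, 4]
P̄ = F·P·Fᵀ + Q = [48 -24; -24 20]
y = z − H·x̄ = [-45]
S = H·P̄·Hᵀ + R = [801]
K = P̄·Hᵀ·S⁻¹ = [-64/267; 112/801]
x' = x̄ + K·y = [-108/89, -204/89]
P' = (I − K·H)·P̄ = [176/89 760/267; 760/267 3476/801]

x' = [-108/89, -204/89]
P' = [176/89 760/267; 760/267 3476/801]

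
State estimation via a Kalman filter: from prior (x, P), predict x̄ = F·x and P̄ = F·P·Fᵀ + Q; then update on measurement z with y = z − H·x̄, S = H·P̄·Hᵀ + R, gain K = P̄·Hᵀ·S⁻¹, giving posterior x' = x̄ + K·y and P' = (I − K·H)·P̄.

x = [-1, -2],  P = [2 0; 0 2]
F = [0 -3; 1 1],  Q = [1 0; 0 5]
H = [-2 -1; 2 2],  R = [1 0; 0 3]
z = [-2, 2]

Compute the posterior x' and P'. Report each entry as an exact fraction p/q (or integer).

x' = [8/5, -9/10]
P' = [501/395 -684/395; -684/395 2187/790]

x̄ = F·x = [6, -3]
P̄ = F·P·Fᵀ + Q = [19 -6; -6 9]
y = z − H·x̄ = [7, -4]
S = H·P̄·Hᵀ + R = [62 -58; -58 67]
K = P̄·Hᵀ·S⁻¹ = [-318/395 -122/395; 549/790 273/395]
x' = x̄ + K·y = [8/5, -9/10]
P' = (I − K·H)·P̄ = [501/395 -684/395; -684/395 2187/790]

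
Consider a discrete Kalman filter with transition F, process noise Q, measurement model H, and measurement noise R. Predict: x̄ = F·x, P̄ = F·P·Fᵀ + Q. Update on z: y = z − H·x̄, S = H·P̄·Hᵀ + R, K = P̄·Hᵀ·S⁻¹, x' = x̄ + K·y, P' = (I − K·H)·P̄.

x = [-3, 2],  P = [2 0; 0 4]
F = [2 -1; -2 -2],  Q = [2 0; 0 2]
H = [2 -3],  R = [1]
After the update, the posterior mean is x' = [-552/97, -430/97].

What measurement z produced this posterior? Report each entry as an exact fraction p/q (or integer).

x̄ = F·x = [-8, 2]
P̄ = F·P·Fᵀ + Q = [14 0; 0 26]
S = H·P̄·Hᵀ + R = [291]
K = P̄·Hᵀ·S⁻¹ = [28/291; -26/97]
x' − x̄ = [224/97, -624/97] = K·y
y = (KᵀK)⁻¹·Kᵀ·(x' − x̄) = [24]
z = y + H·x̄ = [24] + [-22] = [2]

z = [2]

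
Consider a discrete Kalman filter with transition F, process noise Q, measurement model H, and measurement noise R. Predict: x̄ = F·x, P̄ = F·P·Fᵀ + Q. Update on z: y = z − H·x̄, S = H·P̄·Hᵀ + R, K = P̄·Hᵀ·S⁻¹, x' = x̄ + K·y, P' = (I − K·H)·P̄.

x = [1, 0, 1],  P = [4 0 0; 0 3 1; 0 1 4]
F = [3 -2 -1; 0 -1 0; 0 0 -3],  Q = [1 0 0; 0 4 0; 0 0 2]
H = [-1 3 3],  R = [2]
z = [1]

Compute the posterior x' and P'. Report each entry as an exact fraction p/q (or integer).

x' = [119/46, 3/4, 39/92]
P' = [5163/92 47/8 2367/184; 47/8 89/16 -57/16; 2367/184 -57/16 2959/368]

x̄ = F·x = [2, 0, -3]
P̄ = F·P·Fᵀ + Q = [57 7 18; 7 7 3; 18 3 38]
y = z − H·x̄ = [12]
S = H·P̄·Hᵀ + R = [368]
K = P̄·Hᵀ·S⁻¹ = [9/184; 1/16; 105/368]
x' = x̄ + K·y = [119/46, 3/4, 39/92]
P' = (I − K·H)·P̄ = [5163/92 47/8 2367/184; 47/8 89/16 -57/16; 2367/184 -57/16 2959/368]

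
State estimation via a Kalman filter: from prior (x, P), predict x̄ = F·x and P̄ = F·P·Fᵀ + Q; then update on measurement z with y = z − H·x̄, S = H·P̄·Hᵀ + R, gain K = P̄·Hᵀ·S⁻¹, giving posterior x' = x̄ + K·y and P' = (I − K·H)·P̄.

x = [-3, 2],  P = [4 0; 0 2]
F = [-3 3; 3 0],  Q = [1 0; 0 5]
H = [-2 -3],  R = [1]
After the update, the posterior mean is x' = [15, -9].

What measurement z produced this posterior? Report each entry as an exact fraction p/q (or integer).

x̄ = F·x = [15, -9]
P̄ = F·P·Fᵀ + Q = [55 -36; -36 41]
S = H·P̄·Hᵀ + R = [158]
K = P̄·Hᵀ·S⁻¹ = [-1/79; -51/158]
x' − x̄ = [0, 0] = K·y
y = (KᵀK)⁻¹·Kᵀ·(x' − x̄) = [0]
z = y + H·x̄ = [0] + [-3] = [-3]

z = [-3]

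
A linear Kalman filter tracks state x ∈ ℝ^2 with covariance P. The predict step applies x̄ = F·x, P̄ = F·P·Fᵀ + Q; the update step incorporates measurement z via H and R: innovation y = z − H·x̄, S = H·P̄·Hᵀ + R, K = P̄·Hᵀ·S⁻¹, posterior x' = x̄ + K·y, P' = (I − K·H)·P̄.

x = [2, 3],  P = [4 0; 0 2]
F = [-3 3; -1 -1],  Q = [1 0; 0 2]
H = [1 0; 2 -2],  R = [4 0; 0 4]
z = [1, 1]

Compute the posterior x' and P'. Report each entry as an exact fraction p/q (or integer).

x' = [-387/667, -1065/667]
P' = [1836/667 1640/667; 1640/667 2052/667]

x̄ = F·x = [3, -5]
P̄ = F·P·Fᵀ + Q = [55 6; 6 8]
y = z − H·x̄ = [-2, -15]
S = H·P̄·Hᵀ + R = [59 98; 98 208]
K = P̄·Hᵀ·S⁻¹ = [459/667 98/667; 410/667 -206/667]
x' = x̄ + K·y = [-387/667, -1065/667]
P' = (I − K·H)·P̄ = [1836/667 1640/667; 1640/667 2052/667]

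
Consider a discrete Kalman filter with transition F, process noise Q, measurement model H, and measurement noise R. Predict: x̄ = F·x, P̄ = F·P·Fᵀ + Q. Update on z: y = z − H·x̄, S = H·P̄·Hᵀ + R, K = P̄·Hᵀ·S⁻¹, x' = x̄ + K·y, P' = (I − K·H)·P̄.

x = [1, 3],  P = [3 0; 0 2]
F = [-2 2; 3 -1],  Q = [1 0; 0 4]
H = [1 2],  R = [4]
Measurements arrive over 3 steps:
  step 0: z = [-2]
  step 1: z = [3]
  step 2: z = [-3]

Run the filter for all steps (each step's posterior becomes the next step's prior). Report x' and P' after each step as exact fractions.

step 0: x' = [6, -88/23], P' = [40/3 -22/3; -22/3 341/69]
step 1: x' = [-79637/16169, 1810/437], P' = [283352/16169 -4442/437; -4442/437 2957/437]
step 2: x' = [28824255/4873181, -22261981/4873181], P' = [88413016/4873181 -51337466/4873181; -51337466/4873181 34042717/4873181]

step 0: x̄ = F·x = [4, 0]
step 0: P̄ = F·P·Fᵀ + Q = [21 -22; -22 33]
step 0: y = z − H·x̄ = [-6]
step 0: S = H·P̄·Hᵀ + R = [69]
step 0: K = P̄·Hᵀ·S⁻¹ = [-1/3; 44/69]
step 0: x' = x̄ + K·y = [6, -88/23]
step 0: P' = (I − K·H)·P̄ = [40/3 -22/3; -22/3 341/69]
step 1: x̄ = F·x = [-452/23, 502/23]
step 1: P̄ = F·P·Fᵀ + Q = [9161/69 -10250/69; -10250/69 11933/69]
step 1: y = z − H·x̄ = [-21]
step 1: S = H·P̄·Hᵀ + R = [703/3]
step 1: K = P̄·Hᵀ·S⁻¹ = [-493/703; 16/19]
step 1: x' = x̄ + K·y = [-79637/16169, 1810/437]
step 1: P' = (I − K·H)·P̄ = [283352/16169 -4442/437; -4442/437 2957/437]
step 2: x̄ = F·x = [293214/16169, -16099/851]
step 2: P̄ = F·P·Fᵀ + Q = [2902045/16169 -170198/851; -170198/851 195283/851]
step 2: y = z − H·x̄ = [270041/16169]
step 2: S = H·P̄·Hᵀ + R = [4873181/16169]
step 2: K = P̄·Hᵀ·S⁻¹ = [-3565479/4873181; 4186992/4873181]
step 2: x' = x̄ + K·y = [28824255/4873181, -22261981/4873181]
step 2: P' = (I − K·H)·P̄ = [88413016/4873181 -51337466/4873181; -51337466/4873181 34042717/4873181]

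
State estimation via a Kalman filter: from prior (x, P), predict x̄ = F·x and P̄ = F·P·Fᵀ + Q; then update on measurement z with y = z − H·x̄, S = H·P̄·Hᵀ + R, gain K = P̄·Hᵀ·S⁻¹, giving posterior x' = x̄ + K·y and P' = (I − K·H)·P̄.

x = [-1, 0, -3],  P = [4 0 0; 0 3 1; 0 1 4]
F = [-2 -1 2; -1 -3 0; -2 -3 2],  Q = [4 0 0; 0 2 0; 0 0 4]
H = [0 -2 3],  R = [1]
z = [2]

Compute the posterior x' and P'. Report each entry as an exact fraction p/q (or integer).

x̄ = F·x = [-4, 1, -4]
P̄ = F·P·Fᵀ + Q = [35 11 33; 11 33 29; 33 29 51]
y = z − H·x̄ = [16]
S = H·P̄·Hᵀ + R = [244]
K = P̄·Hᵀ·S⁻¹ = [77/244; 21/244; 95/244]
x' = x̄ + K·y = [64/61, 145/61, 136/61]
P' = (I − K·H)·P̄ = [2611/244 1067/244 737/244; 1067/244 7611/244 5081/244; 737/244 5081/244 3419/244]

x' = [64/61, 145/61, 136/61]
P' = [2611/244 1067/244 737/244; 1067/244 7611/244 5081/244; 737/244 5081/244 3419/244]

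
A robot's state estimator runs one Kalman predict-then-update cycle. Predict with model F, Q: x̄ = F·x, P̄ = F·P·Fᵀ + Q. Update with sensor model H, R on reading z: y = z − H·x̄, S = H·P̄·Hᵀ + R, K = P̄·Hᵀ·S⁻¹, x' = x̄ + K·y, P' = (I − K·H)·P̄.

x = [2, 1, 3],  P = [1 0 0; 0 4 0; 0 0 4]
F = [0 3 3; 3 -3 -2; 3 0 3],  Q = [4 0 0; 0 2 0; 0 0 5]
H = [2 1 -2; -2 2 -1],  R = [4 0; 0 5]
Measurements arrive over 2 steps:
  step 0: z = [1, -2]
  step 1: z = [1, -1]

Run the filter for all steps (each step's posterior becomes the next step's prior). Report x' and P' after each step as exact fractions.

step 0: x̄ = F·x = [12, -3, 15]
step 0: P̄ = F·P·Fᵀ + Q = [76 -60 36; -60 63 -15; 36 -15 50]
step 0: y = z − H·x̄ = [10, 43]
step 0: S = H·P̄·Hᵀ + R = [103 -51; -51 1295]
step 0: K = P̄·Hᵀ·S⁻¹ = [637/8174 -1919/8174; -10827/65392 12753/65392; -63437/130784 -17849/130784]
step 0: x' = x̄ + K·y = [21941/8174, 243933/65392, 559883/130784]
step 0: P' = (I − K·H)·P̄ = [8716/4087 13809/4087 29967/8174; 13809/4087 249417/32696 492015/65392; 29967/8174 492015/65392 1098361/130784]
step 1: x̄ = F·x = [3143247/130784, -382549/32696, 2732817/130784]
step 1: P̄ = F·P·Fᵀ + Q = [37099937/130784 -5509347/32696 27033759/130784; -5509347/32696 890309/8174 -3868701/32696; 27033759/130784 -3868701/32696 21679873/130784]
step 1: y = z − H·x̄ = [105015/16348, 11948919/130784]
step 1: S = H·P̄·Hᵀ + R = [230216/4087 1352081/16348; 1352081/16348 574046673/130784]
step 1: K = P̄·Hᵀ·S⁻¹ = [1828100647/15720391829 -4013748629/15720391829; -1183203787/15720391829 2433274676/15720391829; -6049650488/15720391829 -2807927939/15720391829]
step 1: x' = x̄ + K·y = [22854027378/15720391829, 30781197605/15720391829, 33083696538/15720391829]
step 1: P' = (I − K·H)·P̄ = [26583598124/15720391829 37350566622/15720391829 41602680141/15720391829; 37350566622/15720391829 84389653880/15720391829 81911801136/15720391829; 41602680141/15720391829 81911801136/15720391829 94657881685/15720391829]

step 0: x' = [21941/8174, 243933/65392, 559883/130784], P' = [8716/4087 13809/4087 29967/8174; 13809/4087 249417/32696 492015/65392; 29967/8174 492015/65392 1098361/130784]
step 1: x' = [22854027378/15720391829, 30781197605/15720391829, 33083696538/15720391829], P' = [26583598124/15720391829 37350566622/15720391829 41602680141/15720391829; 37350566622/15720391829 84389653880/15720391829 81911801136/15720391829; 41602680141/15720391829 81911801136/15720391829 94657881685/15720391829]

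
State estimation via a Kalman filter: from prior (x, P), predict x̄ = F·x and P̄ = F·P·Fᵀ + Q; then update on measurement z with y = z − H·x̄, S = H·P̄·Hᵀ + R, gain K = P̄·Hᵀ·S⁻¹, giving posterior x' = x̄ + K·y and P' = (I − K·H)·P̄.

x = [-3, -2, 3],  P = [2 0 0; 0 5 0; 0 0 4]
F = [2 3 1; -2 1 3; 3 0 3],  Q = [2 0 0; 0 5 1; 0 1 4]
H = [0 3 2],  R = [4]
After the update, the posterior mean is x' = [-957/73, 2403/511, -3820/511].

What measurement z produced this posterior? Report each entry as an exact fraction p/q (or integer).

x̄ = F·x = [-9, 13, 0]
P̄ = F·P·Fᵀ + Q = [59 19 24; 19 54 25; 24 25 58]
S = H·P̄·Hᵀ + R = [1022]
K = P̄·Hᵀ·S⁻¹ = [15/146; 106/511; 191/1022]
x' − x̄ = [-300/73, -4240/511, -3820/511] = K·y
y = (KᵀK)⁻¹·Kᵀ·(x' − x̄) = [-40]
z = y + H·x̄ = [-40] + [39] = [-1]

z = [-1]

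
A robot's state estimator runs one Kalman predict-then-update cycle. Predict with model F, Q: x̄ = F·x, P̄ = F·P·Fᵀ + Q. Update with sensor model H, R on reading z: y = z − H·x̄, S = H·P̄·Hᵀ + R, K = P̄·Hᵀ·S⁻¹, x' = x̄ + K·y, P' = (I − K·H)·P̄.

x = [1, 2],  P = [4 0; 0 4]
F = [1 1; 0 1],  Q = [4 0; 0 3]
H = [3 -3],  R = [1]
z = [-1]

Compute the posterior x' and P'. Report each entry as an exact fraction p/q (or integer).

x̄ = F·x = [3, 2]
P̄ = F·P·Fᵀ + Q = [12 4; 4 7]
y = z − H·x̄ = [-4]
S = H·P̄·Hᵀ + R = [100]
K = P̄·Hᵀ·S⁻¹ = [6/25; -9/100]
x' = x̄ + K·y = [51/25, 59/25]
P' = (I − K·H)·P̄ = [156/25 154/25; 154/25 619/100]

x' = [51/25, 59/25]
P' = [156/25 154/25; 154/25 619/100]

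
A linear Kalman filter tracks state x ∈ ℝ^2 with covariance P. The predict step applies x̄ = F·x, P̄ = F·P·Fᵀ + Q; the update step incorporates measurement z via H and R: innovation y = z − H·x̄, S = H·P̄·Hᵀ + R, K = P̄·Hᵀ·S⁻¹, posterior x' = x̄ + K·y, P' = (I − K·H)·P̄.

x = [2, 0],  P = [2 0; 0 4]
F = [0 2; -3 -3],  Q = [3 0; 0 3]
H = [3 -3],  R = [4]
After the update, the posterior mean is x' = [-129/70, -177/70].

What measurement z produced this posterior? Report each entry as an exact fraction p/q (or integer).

z = [2]

x̄ = F·x = [0, -6]
P̄ = F·P·Fᵀ + Q = [19 -24; -24 57]
S = H·P̄·Hᵀ + R = [1120]
K = P̄·Hᵀ·S⁻¹ = [129/1120; -243/1120]
x' − x̄ = [-129/70, 243/70] = K·y
y = (KᵀK)⁻¹·Kᵀ·(x' − x̄) = [-16]
z = y + H·x̄ = [-16] + [18] = [2]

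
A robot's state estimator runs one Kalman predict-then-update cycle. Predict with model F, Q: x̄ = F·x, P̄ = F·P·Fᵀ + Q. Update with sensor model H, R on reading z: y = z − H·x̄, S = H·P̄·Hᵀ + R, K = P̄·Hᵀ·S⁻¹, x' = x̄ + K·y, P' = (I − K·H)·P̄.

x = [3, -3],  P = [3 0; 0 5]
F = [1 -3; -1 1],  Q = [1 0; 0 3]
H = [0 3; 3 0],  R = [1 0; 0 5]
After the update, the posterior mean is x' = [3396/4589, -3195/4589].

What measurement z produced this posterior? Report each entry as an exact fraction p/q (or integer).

x̄ = F·x = [12, -6]
P̄ = F·P·Fᵀ + Q = [49 -18; -18 11]
S = H·P̄·Hᵀ + R = [100 -162; -162 446]
K = P̄·Hᵀ·S⁻¹ = [-135/9178 1488/4589; 2985/9178 -27/9178]
x' − x̄ = [-51672/4589, 24339/4589] = K·y
y = (KᵀK)⁻¹·Kᵀ·(x' − x̄) = [16, -34]
z = y + H·x̄ = [16, -34] + [-18, 36] = [-2, 2]

z = [-2, 2]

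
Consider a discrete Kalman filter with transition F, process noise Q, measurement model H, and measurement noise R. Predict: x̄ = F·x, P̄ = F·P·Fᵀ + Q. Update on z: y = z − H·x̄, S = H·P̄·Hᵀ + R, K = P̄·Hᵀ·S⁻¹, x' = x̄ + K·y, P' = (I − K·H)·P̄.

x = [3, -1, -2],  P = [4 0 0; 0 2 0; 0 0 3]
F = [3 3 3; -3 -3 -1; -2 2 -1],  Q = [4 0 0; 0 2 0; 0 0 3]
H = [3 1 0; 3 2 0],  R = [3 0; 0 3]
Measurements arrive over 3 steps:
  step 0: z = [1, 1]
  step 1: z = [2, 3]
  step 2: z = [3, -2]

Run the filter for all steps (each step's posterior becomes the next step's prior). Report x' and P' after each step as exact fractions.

step 0: x̄ = F·x = [0, -4, -6]
step 0: P̄ = F·P·Fᵀ + Q = [85 -63 -21; -63 59 15; -21 15 30]
step 0: y = z − H·x̄ = [5, 9]
step 0: S = H·P̄·Hᵀ + R = [449 316; 316 248]
step 0: K = P̄·Hᵀ·S⁻¹ = [571/958 -917/3832; -817/958 3067/3832; -123/958 117/3832]
step 0: x' = x̄ + K·y = [3167/3832, -4065/3832, -24399/3832]
step 0: P' = (I − K·H)·P̄ = [5485/3832 -9603/3832 -1101/3832; -9603/3832 19005/3832 1827/3832; -1101/3832 1827/3832 95205/3832]
step 1: x̄ = F·x = [-75891/3832, 27093/3832, 9935/3832]
step 1: P̄ = F·P·Fᵀ + Q = [932797/3832 -341883/3832 -189105/3832; -341883/3832 154781/3832 10407/3832; -189105/3832 10407/3832 269773/3832]
step 1: y = z − H·x̄ = [52061/958, 184983/3832]
step 1: S = H·P̄·Hᵀ + R = [813769/479 1406947/958; 1406947/958 4923197/3832]
step 1: K = P̄·Hᵀ·S⁻¹ = [16806856/32947375 -5060549/32947375; -4479278/6589475 4161887/6589475; 29038272/32947375 -36851463/32947375]
step 1: x' = x̄ + K·y = [16545446/32947375, 4077302/6589475, -115479148/32947375]
step 1: P' = (I − K·H)·P̄ = [38674261/32947375 -13120443/6589475 94928007/32947375; -13120443/6589475 5184699/1317895 -39533841/6589475; 94928007/32947375 -39533841/6589475 1284080584/32947375]
step 2: x̄ = F·x = [-235641576/32947375, 936656/6589475, 123161276/32947375]
step 2: P̄ = F·P·Fᵀ + Q = [10172958946/32947375 -590626626/6589475 -4753942146/32947375; -590626626/6589475 42692556/1317895 203078426/6589475; -4753942146/32947375 203078426/6589475 3751296221/32947375]
step 2: y = z − H·x̄ = [801083573/32947375, 631663418/32947375]
step 2: S = H·P̄·Hᵀ + R = [75003987759/32947375 67113060144/32947375; 67113060144/32947375 60487130679/32947375]
step 2: K = P̄·Hᵀ·S⁻¹ = [52424098556/109984034751 -13413555134/109984034751; -67450637810/109984034751 62611685450/109984034751; 198537478804/329952104253 -287005114390/329952104253]
step 2: x' = x̄ + K·y = [76955253800/36661344917, -141326389630/36661344917, 62024174188/36661344917]
step 2: P' = (I − K·H)·P̄ = [39420584082/36661344917 -65837653690/36661344917 228026690666/109984034751; -65837653690/36661344917 130062323260/36661344917 -485542593194/109984034751; 228026690666/109984034751 -485542593194/109984034751 10844265834307/329952104253]

step 0: x' = [3167/3832, -4065/3832, -24399/3832], P' = [5485/3832 -9603/3832 -1101/3832; -9603/3832 19005/3832 1827/3832; -1101/3832 1827/3832 95205/3832]
step 1: x' = [16545446/32947375, 4077302/6589475, -115479148/32947375], P' = [38674261/32947375 -13120443/6589475 94928007/32947375; -13120443/6589475 5184699/1317895 -39533841/6589475; 94928007/32947375 -39533841/6589475 1284080584/32947375]
step 2: x' = [76955253800/36661344917, -141326389630/36661344917, 62024174188/36661344917], P' = [39420584082/36661344917 -65837653690/36661344917 228026690666/109984034751; -65837653690/36661344917 130062323260/36661344917 -485542593194/109984034751; 228026690666/109984034751 -485542593194/109984034751 10844265834307/329952104253]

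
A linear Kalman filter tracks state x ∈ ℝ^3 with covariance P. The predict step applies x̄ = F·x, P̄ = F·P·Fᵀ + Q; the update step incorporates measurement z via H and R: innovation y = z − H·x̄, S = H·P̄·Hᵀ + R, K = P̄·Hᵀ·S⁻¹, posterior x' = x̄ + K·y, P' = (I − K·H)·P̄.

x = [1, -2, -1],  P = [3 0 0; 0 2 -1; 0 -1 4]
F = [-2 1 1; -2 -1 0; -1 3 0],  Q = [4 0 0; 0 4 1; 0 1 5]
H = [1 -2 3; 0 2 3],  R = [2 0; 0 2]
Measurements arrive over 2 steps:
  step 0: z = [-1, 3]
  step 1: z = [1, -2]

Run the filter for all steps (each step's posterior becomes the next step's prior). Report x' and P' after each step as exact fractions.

step 0: x' = [-100694/59799, 34819/59799, 11629/19933], P' = [730204/59799 189070/59799 -39638/19933; 189070/59799 63580/59799 -10272/19933; -39638/19933 -10272/19933 8658/19933]
step 1: x' = [1230170061/1533782029, -868207201/1533782029, -383008943/1533782029], P' = [15975281864/1533782029 4303855518/1533782029 -2592501030/1533782029; 4303855518/1533782029 1533892155/1533782029 -698406910/1533782029; -2592501030/1533782029 -698406910/1533782029 588506216/1533782029]

step 0: x̄ = F·x = [-5, 0, -7]
step 0: P̄ = F·P·Fᵀ + Q = [20 11 9; 11 18 1; 9 1 26]
step 0: y = z − H·x̄ = [25, 24]
step 0: S = H·P̄·Hᵀ + R = [326 211; 211 320]
step 0: K = P̄·Hᵀ·S⁻¹ = [-2339/59799 10699/59799; -15269/59799 17356/59799; 3440/19933 2715/19933]
step 0: x' = x̄ + K·y = [-100694/59799, 34819/59799, 11629/19933]
step 0: P' = (I − K·H)·P̄ = [730204/59799 189070/59799 -39638/19933; 189070/59799 63580/59799 -10272/19933; -39638/19933 -10272/19933 8658/19933]
step 1: x̄ = F·x = [271094/59799, 55523/19933, 205151/59799]
step 1: P̄ = F·P·Fᵀ + Q = [2907310/59799 1041960/19933 354124/59799; 1041960/19933 1326624/19933 128039/19933; 354124/59799 128039/19933 466999/59799]
step 1: y = z − H·x̄ = [-493610/59799, -356063/19933]
step 1: S = H·P̄·Hᵀ + R = [8161207/59799 -1467455/19933; -1467455/19933 8283827/19933]
step 1: K = P̄·Hᵀ·S⁻¹ = [-204966131/1533782029 415103973/1533782029; -429574761/1533782029 486281790/1533782029; 284915719/1533782029 184352414/1533782029]
step 1: x' = x̄ + K·y = [1230170061/1533782029, -868207201/1533782029, -383008943/1533782029]
step 1: P' = (I − K·H)·P̄ = [15975281864/1533782029 4303855518/1533782029 -2592501030/1533782029; 4303855518/1533782029 1533892155/1533782029 -698406910/1533782029; -2592501030/1533782029 -698406910/1533782029 588506216/1533782029]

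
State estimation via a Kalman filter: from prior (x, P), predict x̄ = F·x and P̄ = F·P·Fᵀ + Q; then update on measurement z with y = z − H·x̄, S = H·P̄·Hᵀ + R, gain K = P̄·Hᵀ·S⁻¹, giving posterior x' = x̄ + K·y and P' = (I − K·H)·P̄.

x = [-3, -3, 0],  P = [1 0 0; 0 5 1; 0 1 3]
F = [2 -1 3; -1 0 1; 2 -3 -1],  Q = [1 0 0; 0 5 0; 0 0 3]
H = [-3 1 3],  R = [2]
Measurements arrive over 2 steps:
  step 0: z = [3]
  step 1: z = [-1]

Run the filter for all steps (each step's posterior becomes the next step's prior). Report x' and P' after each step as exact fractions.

step 0: x' = [-699/719, 2751/719, -885/719], P' = [15728/719 1641/719 15127/719; 1641/719 5382/719 -175/719; 15127/719 -175/719 15298/719]
step 1: x' = [-29617928/2420841, -527897/2420841, -30252478/2420841], P' = [159090151/2420841 20352517/2420841 151705208/2420841; 20352517/2420841 14460754/2420841 15541073/2420841; 151705208/2420841 15541073/2420841 146458789/2420841]

step 0: x̄ = F·x = [-3, 3, 3]
step 0: P̄ = F·P·Fᵀ + Q = [31 6 2; 6 9 -8; 2 -8 61]
step 0: y = z − H·x̄ = [-18]
step 0: S = H·P̄·Hᵀ + R = [719]
step 0: K = P̄·Hᵀ·S⁻¹ = [-81/719; -33/719; 169/719]
step 0: x' = x̄ + K·y = [-699/719, 2751/719, -885/719]
step 0: P' = (I − K·H)·P̄ = [15728/719 1641/719 15127/719; 1641/719 5382/719 -175/719; 15127/719 -175/719 15298/719]
step 1: x̄ = F·x = [-6804/719, -186/719, -8766/719]
step 1: P̄ = F·P·Fᵀ + Q = [382705/719 1127/719 81944/719; 1127/719 4367/719 4075/719; 81944/719 4075/719 47555/719]
step 1: y = z − H·x̄ = [5353/719]
step 1: S = H·P̄·Hᵀ + R = [2420841/719]
step 1: K = P̄·Hᵀ·S⁻¹ = [-901156/2420841; 13211/2420841; -99092/2420841]
step 1: x' = x̄ + K·y = [-29617928/2420841, -527897/2420841, -30252478/2420841]
step 1: P' = (I − K·H)·P̄ = [159090151/2420841 20352517/2420841 151705208/2420841; 20352517/2420841 14460754/2420841 15541073/2420841; 151705208/2420841 15541073/2420841 146458789/2420841]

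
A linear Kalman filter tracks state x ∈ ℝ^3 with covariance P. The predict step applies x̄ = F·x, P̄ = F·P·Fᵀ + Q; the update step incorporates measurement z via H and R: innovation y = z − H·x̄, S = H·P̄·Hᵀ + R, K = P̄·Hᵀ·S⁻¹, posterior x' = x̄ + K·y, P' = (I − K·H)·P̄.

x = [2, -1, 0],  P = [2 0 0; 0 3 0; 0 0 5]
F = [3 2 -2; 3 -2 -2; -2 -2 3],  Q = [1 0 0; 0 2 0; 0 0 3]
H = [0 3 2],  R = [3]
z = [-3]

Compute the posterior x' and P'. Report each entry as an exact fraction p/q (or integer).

x̄ = F·x = [4, 8, -2]
P̄ = F·P·Fᵀ + Q = [51 26 -54; 26 52 -30; -54 -30 68]
y = z − H·x̄ = [-23]
S = H·P̄·Hᵀ + R = [383]
K = P̄·Hᵀ·S⁻¹ = [-30/383; 96/383; 46/383]
x' = x̄ + K·y = [2222/383, 856/383, -1824/383]
P' = (I − K·H)·P̄ = [18633/383 12838/383 -19302/383; 12838/383 10700/383 -15906/383; -19302/383 -15906/383 23928/383]

x' = [2222/383, 856/383, -1824/383]
P' = [18633/383 12838/383 -19302/383; 12838/383 10700/383 -15906/383; -19302/383 -15906/383 23928/383]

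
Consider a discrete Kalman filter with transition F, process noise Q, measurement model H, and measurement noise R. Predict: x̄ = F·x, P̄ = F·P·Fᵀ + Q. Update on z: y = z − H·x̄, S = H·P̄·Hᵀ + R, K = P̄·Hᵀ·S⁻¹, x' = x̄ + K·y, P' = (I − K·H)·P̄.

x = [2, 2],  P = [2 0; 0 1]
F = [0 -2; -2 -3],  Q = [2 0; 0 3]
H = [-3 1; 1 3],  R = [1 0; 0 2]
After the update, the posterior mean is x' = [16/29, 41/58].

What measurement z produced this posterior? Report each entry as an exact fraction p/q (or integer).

x̄ = F·x = [-4, -10]
P̄ = F·P·Fᵀ + Q = [6 6; 6 20]
S = H·P̄·Hᵀ + R = [39 -6; -6 224]
K = P̄·Hᵀ·S⁻¹ = [-212/725 72/725; 211/2175 431/1450]
x' − x̄ = [132/29, 621/58] = K·y
y = (KᵀK)⁻¹·Kᵀ·(x' − x̄) = [-3, 37]
z = y + H·x̄ = [-3, 37] + [2, -34] = [-1, 3]

z = [-1, 3]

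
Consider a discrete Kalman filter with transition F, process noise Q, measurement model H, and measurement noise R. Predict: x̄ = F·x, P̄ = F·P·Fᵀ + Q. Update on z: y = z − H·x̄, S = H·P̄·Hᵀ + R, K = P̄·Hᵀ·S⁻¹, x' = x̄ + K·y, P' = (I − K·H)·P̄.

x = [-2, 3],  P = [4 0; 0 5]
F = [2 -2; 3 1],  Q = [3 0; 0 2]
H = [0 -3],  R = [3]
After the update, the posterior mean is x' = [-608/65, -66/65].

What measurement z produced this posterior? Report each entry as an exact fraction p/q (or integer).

z = [3]

x̄ = F·x = [-10, -3]
P̄ = F·P·Fᵀ + Q = [39 14; 14 43]
S = H·P̄·Hᵀ + R = [390]
K = P̄·Hᵀ·S⁻¹ = [-7/65; -43/130]
x' − x̄ = [42/65, 129/65] = K·y
y = (KᵀK)⁻¹·Kᵀ·(x' − x̄) = [-6]
z = y + H·x̄ = [-6] + [9] = [3]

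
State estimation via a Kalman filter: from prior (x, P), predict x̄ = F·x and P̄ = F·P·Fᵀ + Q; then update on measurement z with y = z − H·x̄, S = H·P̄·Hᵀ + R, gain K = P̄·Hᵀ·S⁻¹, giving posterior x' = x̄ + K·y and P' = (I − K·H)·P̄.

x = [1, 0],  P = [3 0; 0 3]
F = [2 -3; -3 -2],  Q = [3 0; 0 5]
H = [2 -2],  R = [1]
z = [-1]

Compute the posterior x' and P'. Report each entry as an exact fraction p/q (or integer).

x̄ = F·x = [2, -3]
P̄ = F·P·Fᵀ + Q = [42 0; 0 44]
y = z − H·x̄ = [-11]
S = H·P̄·Hᵀ + R = [345]
K = P̄·Hᵀ·S⁻¹ = [28/115; -88/345]
x' = x̄ + K·y = [-78/115, -67/345]
P' = (I − K·H)·P̄ = [2478/115 2464/115; 2464/115 7436/345]

x' = [-78/115, -67/345]
P' = [2478/115 2464/115; 2464/115 7436/345]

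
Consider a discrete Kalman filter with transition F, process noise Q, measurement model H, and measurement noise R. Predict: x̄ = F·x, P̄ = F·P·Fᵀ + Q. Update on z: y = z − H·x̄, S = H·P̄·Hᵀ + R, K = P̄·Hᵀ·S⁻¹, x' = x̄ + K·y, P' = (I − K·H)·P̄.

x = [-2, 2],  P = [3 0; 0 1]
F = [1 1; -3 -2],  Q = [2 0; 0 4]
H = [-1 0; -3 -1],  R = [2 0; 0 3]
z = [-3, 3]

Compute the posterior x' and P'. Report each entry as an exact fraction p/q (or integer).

x̄ = F·x = [0, 2]
P̄ = F·P·Fᵀ + Q = [6 -11; -11 35]
y = z − H·x̄ = [-3, 5]
S = H·P̄·Hᵀ + R = [8 7; 7 26]
K = P̄·Hᵀ·S⁻¹ = [-107/159 -14/159; 100/53 -31/53]
x' = x̄ + K·y = [251/159, -349/53]
P' = (I − K·H)·P̄ = [214/159 -200/53; -200/53 693/53]

x' = [251/159, -349/53]
P' = [214/159 -200/53; -200/53 693/53]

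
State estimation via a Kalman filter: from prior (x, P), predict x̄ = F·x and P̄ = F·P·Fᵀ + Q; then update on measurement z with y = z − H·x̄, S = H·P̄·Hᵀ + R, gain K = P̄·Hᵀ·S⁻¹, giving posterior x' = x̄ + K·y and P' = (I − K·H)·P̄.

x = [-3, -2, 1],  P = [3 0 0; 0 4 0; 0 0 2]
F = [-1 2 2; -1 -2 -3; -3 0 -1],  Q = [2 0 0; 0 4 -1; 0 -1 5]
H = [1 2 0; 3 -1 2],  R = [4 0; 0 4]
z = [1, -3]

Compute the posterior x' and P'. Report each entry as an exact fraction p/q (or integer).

x' = [-11285/6862, 21017/13724, 49733/27448]
P' = [10131/3431 -11613/6862 -67049/13724; -11613/6862 26223/13724 90443/27448; -67049/13724 90443/27448 509687/54896]

x̄ = F·x = [1, 4, 8]
P̄ = F·P·Fᵀ + Q = [29 -25 5; -25 41 14; 5 14 34]
y = z − H·x̄ = [-8, -18]
S = H·P̄·Hᵀ + R = [97 -54; -54 596]
K = P̄·Hᵀ·S⁻¹ = [-741/6862 2675/13724; 7305/13724 -2729/27448; 11697/27448 8475/54896]
x' = x̄ + K·y = [-11285/6862, 21017/13724, 49733/27448]
P' = (I − K·H)·P̄ = [10131/3431 -11613/6862 -67049/13724; -11613/6862 26223/13724 90443/27448; -67049/13724 90443/27448 509687/54896]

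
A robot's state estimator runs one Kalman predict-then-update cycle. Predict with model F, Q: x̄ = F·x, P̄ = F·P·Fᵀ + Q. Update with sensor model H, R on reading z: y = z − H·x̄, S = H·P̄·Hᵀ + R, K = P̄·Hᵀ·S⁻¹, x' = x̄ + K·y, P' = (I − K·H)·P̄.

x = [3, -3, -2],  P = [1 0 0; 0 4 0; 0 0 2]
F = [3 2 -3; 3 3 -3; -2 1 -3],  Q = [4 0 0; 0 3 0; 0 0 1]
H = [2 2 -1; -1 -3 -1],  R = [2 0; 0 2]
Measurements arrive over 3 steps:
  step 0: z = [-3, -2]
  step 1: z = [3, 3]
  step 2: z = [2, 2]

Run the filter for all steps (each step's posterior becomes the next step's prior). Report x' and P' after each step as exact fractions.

step 0: x' = [101503/75391, -73116/75391, 237575/75391], P' = [242497/75391 -138423/75391 181308/75391; -138423/75391 90849/75391 -108966/75391; 181308/75391 -108966/75391 209510/75391]
step 1: x' = [-285036226/4372488169, -86325690/4372488169, -13092926647/4372488169], P' = [11097009669/4372488169 -6202135413/4372488169 8231348848/4372488169; -6202135413/4372488169 4142546157/4372488169 -4910457390/4372488169; 8231348848/4372488169 -4910457390/4372488169 10532806810/4372488169]
step 2: x' = [147636004087490/207569866301607, -25131264180034/69189955433869, -307365521507812/207569866301607], P' = [525941548925429/207569866301607 -97947450498907/69189955433869 389192915278904/207569866301607; -97947450498907/69189955433869 65420729682471/69189955433869 -77360669695150/69189955433869; 389192915278904/207569866301607 -77360669695150/69189955433869 497368732457894/207569866301607]

step 0: x̄ = F·x = [9, 6, -3]
step 0: P̄ = F·P·Fᵀ + Q = [47 51 20; 51 66 24; 20 24 27]
step 0: y = z − H·x̄ = [-36, 22]
step 0: S = H·P̄·Hᵀ + R = [713 -867; -867 1160]
step 0: K = P̄·Hᵀ·S⁻¹ = [13420/75391 -4268/75391; 6909/75391 -12579/75391; -32413/75391 -31960/75391]
step 0: x' = x̄ + K·y = [101503/75391, -73116/75391, 237575/75391]
step 0: P' = (I − K·H)·P̄ = [242497/75391 -138423/75391 181308/75391; -138423/75391 90849/75391 -108966/75391; 181308/75391 -108966/75391 209510/75391]
step 1: x̄ = F·x = [-554448/75391, -627564/75391, -988847/75391]
step 1: P̄ = F·P·Fᵀ + Q = [1115995/75391 907758/75391 1187499/75391; 907758/75391 1318107/75391 1882092/75391; 1187499/75391 1882092/75391 6405002/75391]
step 1: y = z − H·x̄ = [1601350/75391, -3199814/75391]
step 1: S = H·P̄·Hᵀ + R = [11275892/75391 -10303101/75391; -10303101/75391 38648840/75391]
step 1: K = P̄·Hᵀ·S⁻¹ = [779199832/4372488169 -360976139/4372488169; 395639439/4372488169 -657522834/4372488169; -1945511947/4372488169 -2016391744/4372488169]
step 1: x' = x̄ + K·y = [-285036226/4372488169, -86325690/4372488169, -13092926647/4372488169]
step 1: P' = (I − K·H)·P̄ = [11097009669/4372488169 -6202135413/4372488169 8231348848/4372488169; -6202135413/4372488169 4142546157/4372488169 -4910457390/4372488169; 8231348848/4372488169 -4910457390/4372488169 10532806810/4372488169]
step 2: x̄ = F·x = [38251019883/4372488169, 38164694193/4372488169, 39762526703/4372488169]
step 2: P̄ = F·P·Fᵀ + Q = [65064070075/4372488169 51984175644/4372488169 62200500969/4372488169; 51984175644/4372488169 73654244553/4372488169 93478690122/4372488169; 62200500969/4372488169 93478690122/4372488169 300745806460/4372488169]
step 2: y = z − H·x̄ = [-14903417873/624641167, 201252605503/4372488169]
step 2: S = H·P̄·Hᵀ + R = [93931526014/624641167 -93700431001/624641167; -93700431001/624641167 2034621250384/4372488169]
step 2: K = P̄·Hᵀ·S⁻¹ = [37502739789256/207569866301607 -16803704857085/207569866301607; 6153614031139/69189955433869 -10477034426678/69189955433869; -91573460035493/207569866301607 -95157810240224/207569866301607]
step 2: x' = x̄ + K·y = [147636004087490/207569866301607, -25131264180034/69189955433869, -307365521507812/207569866301607]
step 2: P' = (I − K·H)·P̄ = [525941548925429/207569866301607 -97947450498907/69189955433869 389192915278904/207569866301607; -97947450498907/69189955433869 65420729682471/69189955433869 -77360669695150/69189955433869; 389192915278904/207569866301607 -77360669695150/69189955433869 497368732457894/207569866301607]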